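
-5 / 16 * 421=-2105 / 16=-131.56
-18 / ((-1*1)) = 18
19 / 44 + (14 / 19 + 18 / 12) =2231 / 836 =2.67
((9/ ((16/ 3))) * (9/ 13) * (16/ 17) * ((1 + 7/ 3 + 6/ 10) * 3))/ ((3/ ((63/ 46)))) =301077/ 50830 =5.92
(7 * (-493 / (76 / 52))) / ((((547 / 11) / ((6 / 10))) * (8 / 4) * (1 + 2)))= -4.75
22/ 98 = 11/ 49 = 0.22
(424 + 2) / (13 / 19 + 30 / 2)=4047 / 149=27.16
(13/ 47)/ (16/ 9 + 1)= 117/ 1175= 0.10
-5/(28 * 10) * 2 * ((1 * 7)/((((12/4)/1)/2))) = -0.17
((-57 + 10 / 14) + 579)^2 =13388281 / 49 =273230.22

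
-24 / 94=-12 / 47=-0.26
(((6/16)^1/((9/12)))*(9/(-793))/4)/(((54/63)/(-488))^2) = -5978/13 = -459.85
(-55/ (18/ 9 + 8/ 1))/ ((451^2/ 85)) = -85/ 36982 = -0.00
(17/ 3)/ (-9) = -17/ 27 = -0.63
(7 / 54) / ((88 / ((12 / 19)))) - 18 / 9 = -15041 / 7524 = -2.00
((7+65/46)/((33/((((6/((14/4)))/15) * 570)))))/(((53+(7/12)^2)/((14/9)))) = 941184/1943293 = 0.48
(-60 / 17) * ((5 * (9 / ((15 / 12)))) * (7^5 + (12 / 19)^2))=-13105737360 / 6137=-2135528.33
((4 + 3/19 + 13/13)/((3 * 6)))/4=49/684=0.07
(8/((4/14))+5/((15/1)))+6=103/3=34.33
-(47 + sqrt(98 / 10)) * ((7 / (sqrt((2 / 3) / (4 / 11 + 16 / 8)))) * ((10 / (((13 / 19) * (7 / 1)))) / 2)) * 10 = -44650 * sqrt(429) / 143-1330 * sqrt(2145) / 143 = -6897.92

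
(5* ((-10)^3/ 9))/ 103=-5000/ 927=-5.39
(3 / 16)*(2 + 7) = 27 / 16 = 1.69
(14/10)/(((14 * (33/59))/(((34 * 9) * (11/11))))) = 3009/55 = 54.71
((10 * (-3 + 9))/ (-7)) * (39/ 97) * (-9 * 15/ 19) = 315900/ 12901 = 24.49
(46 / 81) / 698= 23 / 28269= 0.00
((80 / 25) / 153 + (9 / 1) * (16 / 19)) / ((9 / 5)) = 110464 / 26163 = 4.22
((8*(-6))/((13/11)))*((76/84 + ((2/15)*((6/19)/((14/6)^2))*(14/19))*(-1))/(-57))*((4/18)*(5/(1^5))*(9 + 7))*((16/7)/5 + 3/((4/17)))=88720995968/589839705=150.42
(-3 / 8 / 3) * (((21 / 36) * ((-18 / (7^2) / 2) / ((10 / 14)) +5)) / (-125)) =83 / 30000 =0.00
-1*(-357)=357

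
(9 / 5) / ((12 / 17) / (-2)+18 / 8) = 204 / 215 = 0.95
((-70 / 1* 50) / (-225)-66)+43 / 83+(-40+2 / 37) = -2483981 / 27639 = -89.87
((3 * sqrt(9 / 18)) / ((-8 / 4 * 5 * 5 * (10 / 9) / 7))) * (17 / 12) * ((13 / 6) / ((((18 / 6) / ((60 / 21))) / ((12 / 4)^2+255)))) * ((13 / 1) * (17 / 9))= -537251 * sqrt(2) / 150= -5065.25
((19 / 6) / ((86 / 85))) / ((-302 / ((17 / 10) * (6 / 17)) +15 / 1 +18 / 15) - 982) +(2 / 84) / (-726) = -15625829 / 7223486193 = -0.00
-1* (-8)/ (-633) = -8/ 633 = -0.01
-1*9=-9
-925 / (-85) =185 / 17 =10.88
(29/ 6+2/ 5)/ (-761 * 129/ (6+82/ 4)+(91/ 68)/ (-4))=-0.00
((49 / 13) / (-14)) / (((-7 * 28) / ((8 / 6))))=1 / 546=0.00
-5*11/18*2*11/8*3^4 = -5445/8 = -680.62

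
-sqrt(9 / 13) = -3*sqrt(13) / 13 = -0.83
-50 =-50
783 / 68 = 11.51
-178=-178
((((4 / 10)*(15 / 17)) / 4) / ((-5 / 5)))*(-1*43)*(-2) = -129 / 17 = -7.59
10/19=0.53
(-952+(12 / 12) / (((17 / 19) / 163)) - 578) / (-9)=22913 / 153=149.76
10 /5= 2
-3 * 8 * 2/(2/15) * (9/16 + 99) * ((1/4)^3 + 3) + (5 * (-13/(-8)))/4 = -13834945/128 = -108085.51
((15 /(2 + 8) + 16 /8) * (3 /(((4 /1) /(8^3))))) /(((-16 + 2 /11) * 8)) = -308 /29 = -10.62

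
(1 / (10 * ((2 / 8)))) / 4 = 1 / 10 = 0.10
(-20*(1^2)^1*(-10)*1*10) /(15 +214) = 2000 /229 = 8.73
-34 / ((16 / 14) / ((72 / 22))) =-1071 / 11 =-97.36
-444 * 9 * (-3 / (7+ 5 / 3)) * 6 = 107892 / 13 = 8299.38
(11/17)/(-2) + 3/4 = 29/68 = 0.43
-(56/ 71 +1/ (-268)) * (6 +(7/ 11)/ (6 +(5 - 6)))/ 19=-0.25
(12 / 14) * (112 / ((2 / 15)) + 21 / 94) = 33849 / 47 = 720.19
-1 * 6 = -6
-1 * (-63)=63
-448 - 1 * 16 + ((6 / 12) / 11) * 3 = -10205 / 22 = -463.86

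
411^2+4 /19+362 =3216381 /19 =169283.21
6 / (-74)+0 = -3 / 37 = -0.08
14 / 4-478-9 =-967 / 2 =-483.50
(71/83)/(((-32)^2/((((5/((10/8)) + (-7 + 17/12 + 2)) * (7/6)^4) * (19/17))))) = 16194745/22470524928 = 0.00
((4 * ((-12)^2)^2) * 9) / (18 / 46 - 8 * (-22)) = 17169408 / 4057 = 4232.05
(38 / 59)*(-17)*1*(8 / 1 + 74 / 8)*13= -289731 / 118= -2455.35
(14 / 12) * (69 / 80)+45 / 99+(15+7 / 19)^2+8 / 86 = 6495230593 / 27320480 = 237.74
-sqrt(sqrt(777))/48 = -777^(1/4)/48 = -0.11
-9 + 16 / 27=-227 / 27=-8.41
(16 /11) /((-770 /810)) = -1296 /847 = -1.53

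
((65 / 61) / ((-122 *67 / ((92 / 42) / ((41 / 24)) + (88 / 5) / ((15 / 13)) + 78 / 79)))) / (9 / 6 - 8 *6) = 12495626 / 254364192495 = 0.00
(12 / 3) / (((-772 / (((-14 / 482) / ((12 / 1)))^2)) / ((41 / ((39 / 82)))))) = -82369 / 31476649464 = -0.00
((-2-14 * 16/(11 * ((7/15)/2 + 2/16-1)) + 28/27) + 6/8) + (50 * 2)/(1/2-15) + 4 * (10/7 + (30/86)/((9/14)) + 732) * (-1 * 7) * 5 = -1674089007841/16295796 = -102731.34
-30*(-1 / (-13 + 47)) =15 / 17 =0.88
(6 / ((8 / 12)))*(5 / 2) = 45 / 2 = 22.50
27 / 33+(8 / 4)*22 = 493 / 11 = 44.82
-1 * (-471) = 471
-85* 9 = -765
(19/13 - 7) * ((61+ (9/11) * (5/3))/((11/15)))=-740880/1573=-471.00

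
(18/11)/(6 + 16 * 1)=9/121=0.07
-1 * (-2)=2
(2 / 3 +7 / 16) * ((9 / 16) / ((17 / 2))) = 159 / 2176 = 0.07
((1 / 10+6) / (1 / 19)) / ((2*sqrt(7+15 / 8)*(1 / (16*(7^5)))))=155834504*sqrt(142) / 355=5230936.43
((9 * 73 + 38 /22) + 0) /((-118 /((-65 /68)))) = 235495 /44132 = 5.34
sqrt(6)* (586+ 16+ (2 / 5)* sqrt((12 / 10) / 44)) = sqrt(6)* (sqrt(330)+ 165550) / 275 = 1474.75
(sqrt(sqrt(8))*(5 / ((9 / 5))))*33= 275*2^(3 / 4) / 3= 154.16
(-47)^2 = 2209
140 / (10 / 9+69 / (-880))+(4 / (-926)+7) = 539866181 / 3786877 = 142.56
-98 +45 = -53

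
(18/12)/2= 3/4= 0.75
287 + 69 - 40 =316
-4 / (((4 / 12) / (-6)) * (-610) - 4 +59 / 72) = -96 / 737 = -0.13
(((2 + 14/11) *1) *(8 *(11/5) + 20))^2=45805824/3025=15142.42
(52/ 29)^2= 2704/ 841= 3.22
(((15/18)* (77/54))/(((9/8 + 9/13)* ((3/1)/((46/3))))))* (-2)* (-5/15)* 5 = 657800/59049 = 11.14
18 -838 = -820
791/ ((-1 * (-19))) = 791/ 19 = 41.63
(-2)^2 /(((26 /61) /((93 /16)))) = 5673 /104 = 54.55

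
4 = 4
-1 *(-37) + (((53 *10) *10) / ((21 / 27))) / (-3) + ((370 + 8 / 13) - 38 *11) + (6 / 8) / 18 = -4983389 / 2184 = -2281.77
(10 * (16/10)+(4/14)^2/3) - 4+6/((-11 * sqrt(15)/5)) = 1768/147 - 2 * sqrt(15)/11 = 11.32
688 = 688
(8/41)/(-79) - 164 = -531204/3239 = -164.00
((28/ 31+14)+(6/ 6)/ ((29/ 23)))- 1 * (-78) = 84233/ 899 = 93.70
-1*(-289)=289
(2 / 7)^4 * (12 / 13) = 192 / 31213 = 0.01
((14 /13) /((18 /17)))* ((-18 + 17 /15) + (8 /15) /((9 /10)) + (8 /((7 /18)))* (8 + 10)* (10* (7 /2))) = 207940957 /15795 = 13164.99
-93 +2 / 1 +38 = -53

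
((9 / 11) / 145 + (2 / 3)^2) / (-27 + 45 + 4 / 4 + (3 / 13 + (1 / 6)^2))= 335972 / 14375735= 0.02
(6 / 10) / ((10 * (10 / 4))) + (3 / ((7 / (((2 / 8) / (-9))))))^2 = 21293 / 882000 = 0.02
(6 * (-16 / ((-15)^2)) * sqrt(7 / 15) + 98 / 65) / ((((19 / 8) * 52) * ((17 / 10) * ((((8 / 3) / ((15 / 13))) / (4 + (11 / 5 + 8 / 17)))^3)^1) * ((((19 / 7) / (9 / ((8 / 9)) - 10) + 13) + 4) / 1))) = 45579633110361 / 10219162681619008 - 103355177121 * sqrt(105) / 1228264745386900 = 0.00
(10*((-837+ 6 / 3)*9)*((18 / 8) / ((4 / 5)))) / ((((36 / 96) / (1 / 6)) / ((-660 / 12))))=5166562.50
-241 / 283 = -0.85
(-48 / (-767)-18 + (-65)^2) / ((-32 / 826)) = -22587719 / 208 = -108594.80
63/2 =31.50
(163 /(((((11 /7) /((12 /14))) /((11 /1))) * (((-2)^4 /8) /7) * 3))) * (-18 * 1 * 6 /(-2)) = 61614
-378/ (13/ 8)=-3024/ 13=-232.62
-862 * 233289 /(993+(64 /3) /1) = -603285354 /3043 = -198253.48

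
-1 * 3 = -3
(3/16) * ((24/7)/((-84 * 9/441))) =-0.38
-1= -1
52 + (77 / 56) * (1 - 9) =41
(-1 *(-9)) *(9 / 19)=81 / 19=4.26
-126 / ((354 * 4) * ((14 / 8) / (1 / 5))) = -3 / 295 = -0.01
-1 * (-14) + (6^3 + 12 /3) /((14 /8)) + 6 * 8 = 1314 /7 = 187.71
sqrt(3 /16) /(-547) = -sqrt(3) /2188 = -0.00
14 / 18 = 7 / 9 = 0.78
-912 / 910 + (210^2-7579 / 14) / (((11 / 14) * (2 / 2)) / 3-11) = -4057.46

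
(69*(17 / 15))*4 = 1564 / 5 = 312.80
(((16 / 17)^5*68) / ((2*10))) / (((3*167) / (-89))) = -0.45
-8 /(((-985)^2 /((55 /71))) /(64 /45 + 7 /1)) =-33352 /619973775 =-0.00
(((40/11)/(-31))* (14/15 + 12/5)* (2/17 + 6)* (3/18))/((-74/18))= 20800/214489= 0.10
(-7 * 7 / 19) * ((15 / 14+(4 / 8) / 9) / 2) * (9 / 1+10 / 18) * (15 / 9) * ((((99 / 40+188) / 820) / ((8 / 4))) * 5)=-8569771 / 637632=-13.44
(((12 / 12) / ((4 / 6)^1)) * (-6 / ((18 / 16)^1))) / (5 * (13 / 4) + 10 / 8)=-16 / 35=-0.46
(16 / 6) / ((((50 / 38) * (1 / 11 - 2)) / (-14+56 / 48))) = 9196 / 675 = 13.62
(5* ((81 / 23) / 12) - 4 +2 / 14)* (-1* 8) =3078 / 161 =19.12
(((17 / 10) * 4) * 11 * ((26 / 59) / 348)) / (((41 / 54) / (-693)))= -30324294 / 350755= -86.45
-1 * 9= -9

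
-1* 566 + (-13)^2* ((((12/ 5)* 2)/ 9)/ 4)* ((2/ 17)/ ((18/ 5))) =-259456/ 459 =-565.26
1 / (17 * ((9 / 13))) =13 / 153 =0.08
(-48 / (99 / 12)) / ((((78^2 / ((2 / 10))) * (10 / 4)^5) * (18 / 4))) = -1024 / 2352796875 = -0.00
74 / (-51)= -74 / 51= -1.45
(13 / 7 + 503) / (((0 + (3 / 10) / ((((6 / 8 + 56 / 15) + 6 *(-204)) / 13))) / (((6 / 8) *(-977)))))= 6015210209 / 52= 115677119.40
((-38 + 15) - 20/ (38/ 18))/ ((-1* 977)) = 617/ 18563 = 0.03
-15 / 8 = -1.88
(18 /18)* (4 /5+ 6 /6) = 9 /5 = 1.80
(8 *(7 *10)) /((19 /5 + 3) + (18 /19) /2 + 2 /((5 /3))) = 1520 /23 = 66.09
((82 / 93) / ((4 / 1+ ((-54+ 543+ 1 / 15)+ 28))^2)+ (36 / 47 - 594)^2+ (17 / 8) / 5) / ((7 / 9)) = 4732206018488699301 / 10458430622560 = 452477.64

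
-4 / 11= -0.36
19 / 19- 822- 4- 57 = -882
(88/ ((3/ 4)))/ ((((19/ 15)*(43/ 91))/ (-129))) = -25288.42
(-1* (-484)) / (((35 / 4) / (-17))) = -32912 / 35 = -940.34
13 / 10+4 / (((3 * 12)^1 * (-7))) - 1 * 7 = -5.72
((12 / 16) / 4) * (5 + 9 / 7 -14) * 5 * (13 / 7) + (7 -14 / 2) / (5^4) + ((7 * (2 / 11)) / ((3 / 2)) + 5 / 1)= -98089 / 12936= -7.58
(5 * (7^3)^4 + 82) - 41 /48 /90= 298971803895799 /4320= 69206436086.99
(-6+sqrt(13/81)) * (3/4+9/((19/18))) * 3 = -6345/38+235 * sqrt(13)/76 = -155.82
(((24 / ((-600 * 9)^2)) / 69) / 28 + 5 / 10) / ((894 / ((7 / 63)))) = 1173690001 / 18887019480000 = 0.00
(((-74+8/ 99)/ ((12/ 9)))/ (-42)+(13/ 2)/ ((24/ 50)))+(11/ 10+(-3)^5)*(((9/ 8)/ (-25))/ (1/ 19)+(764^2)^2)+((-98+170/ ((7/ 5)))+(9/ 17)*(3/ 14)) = -277410831638004488383/ 3366000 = -82415576838385.17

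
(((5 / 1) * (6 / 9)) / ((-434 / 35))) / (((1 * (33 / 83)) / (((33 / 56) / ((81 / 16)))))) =-4150 / 52731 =-0.08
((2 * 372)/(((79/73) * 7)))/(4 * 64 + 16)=6789/18802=0.36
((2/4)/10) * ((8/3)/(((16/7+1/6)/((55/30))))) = 154/1545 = 0.10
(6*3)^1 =18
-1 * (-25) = 25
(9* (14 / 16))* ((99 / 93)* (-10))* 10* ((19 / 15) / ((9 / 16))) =-58520 / 31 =-1887.74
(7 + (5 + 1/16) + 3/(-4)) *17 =3077/16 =192.31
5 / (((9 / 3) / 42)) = 70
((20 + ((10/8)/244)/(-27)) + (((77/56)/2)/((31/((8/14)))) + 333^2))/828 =634220322439/4734821952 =133.95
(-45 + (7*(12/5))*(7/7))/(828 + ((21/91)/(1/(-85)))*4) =-611/16240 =-0.04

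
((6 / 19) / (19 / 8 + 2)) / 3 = 16 / 665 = 0.02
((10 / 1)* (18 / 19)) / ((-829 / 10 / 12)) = -21600 / 15751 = -1.37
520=520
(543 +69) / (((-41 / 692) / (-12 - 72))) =35574336 / 41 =867666.73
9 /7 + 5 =44 /7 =6.29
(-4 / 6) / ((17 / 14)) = -28 / 51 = -0.55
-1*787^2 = -619369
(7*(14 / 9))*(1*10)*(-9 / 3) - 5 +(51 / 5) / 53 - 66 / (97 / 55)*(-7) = -5360684 / 77115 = -69.52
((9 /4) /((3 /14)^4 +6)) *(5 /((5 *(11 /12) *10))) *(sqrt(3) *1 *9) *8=5.10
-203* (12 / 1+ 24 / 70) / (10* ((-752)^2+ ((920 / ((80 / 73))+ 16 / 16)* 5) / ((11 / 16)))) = -2871 / 6549775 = -0.00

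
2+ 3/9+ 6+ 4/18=77/9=8.56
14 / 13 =1.08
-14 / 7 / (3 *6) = -1 / 9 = -0.11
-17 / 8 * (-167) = 2839 / 8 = 354.88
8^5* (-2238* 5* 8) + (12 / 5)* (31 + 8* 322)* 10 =-2933328792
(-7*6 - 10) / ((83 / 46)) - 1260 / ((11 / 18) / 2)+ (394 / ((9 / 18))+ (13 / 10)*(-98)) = -15940321 / 4565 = -3491.86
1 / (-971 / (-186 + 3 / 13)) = 2415 / 12623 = 0.19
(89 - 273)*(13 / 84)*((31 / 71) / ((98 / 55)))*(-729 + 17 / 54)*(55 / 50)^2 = 485450147611 / 78903720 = 6152.44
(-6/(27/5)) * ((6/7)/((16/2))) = -5/42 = -0.12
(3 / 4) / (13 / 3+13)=9 / 208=0.04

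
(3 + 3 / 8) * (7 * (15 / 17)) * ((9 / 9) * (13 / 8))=36855 / 1088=33.87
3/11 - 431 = -4738/11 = -430.73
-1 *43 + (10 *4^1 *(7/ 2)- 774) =-677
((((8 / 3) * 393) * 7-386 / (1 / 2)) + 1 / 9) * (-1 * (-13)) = 768001 / 9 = 85333.44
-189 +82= -107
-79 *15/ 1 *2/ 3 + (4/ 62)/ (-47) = -1151032/ 1457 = -790.00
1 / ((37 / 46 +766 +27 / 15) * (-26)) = -115 / 2298127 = -0.00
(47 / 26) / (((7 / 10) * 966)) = 235 / 87906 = 0.00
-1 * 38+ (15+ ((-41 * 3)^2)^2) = 228886618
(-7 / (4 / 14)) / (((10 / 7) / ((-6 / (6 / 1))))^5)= 823543 / 200000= 4.12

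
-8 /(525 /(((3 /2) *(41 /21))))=-164 /3675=-0.04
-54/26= -27/13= -2.08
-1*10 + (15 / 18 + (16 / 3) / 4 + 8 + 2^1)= 13 / 6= 2.17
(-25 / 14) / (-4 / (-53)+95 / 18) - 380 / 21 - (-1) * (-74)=-9912713 / 107247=-92.43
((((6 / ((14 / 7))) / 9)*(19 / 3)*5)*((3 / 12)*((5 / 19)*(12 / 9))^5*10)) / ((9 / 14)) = 560000000 / 2565108243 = 0.22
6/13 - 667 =-8665/13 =-666.54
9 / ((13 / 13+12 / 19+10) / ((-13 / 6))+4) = -171 / 26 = -6.58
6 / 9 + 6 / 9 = 1.33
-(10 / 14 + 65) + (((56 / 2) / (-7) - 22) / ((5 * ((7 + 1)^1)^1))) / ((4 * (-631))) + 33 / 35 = -64.77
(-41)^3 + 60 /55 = -68919.91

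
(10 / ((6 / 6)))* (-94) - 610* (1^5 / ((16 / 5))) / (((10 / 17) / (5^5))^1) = -16218165 / 16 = -1013635.31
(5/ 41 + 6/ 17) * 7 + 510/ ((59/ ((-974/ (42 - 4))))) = -170516533/ 781337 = -218.24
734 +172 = 906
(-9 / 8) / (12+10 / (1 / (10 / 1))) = -9 / 896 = -0.01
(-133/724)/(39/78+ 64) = -133/46698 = -0.00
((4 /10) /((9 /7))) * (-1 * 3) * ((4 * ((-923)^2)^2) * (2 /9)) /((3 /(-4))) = 325150793426368 /405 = 802841465250.29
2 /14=1 /7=0.14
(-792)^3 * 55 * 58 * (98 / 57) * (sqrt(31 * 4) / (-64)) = 1617785991360 * sqrt(31) / 19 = 474076378388.41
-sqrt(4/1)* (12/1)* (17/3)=-136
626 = 626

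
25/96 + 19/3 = 211/32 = 6.59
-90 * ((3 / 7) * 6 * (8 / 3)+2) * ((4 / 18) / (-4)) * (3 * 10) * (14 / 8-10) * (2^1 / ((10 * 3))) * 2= -10230 / 7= -1461.43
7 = 7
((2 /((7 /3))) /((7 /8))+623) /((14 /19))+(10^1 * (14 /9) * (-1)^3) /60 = 15680173 /18522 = 846.57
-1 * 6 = -6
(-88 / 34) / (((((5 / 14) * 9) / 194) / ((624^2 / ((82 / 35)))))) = -18095773696 / 697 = -25962372.59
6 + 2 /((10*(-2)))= 59 /10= 5.90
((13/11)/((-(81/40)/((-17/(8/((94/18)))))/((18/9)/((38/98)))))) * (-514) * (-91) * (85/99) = 20235300057700/15083739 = 1341530.77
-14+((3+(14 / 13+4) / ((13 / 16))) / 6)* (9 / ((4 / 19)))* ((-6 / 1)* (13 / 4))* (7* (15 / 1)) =-28066577 / 208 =-134935.47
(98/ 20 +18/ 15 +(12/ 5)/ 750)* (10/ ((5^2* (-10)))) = -7629/ 31250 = -0.24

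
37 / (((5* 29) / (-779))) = -28823 / 145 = -198.78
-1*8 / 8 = -1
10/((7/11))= 15.71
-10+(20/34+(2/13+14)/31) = -61352/6851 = -8.96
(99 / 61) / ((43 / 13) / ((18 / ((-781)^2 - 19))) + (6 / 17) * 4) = 65637 / 4533044383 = 0.00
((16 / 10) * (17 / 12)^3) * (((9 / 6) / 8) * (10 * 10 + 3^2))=535517 / 5760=92.97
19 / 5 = 3.80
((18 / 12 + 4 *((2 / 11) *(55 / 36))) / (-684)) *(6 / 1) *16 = -188 / 513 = -0.37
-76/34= -38/17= -2.24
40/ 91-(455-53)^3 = -5911797488/ 91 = -64964807.56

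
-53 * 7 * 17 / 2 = -6307 / 2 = -3153.50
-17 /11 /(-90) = 17 /990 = 0.02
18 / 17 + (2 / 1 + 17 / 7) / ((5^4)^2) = 49219277 / 46484375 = 1.06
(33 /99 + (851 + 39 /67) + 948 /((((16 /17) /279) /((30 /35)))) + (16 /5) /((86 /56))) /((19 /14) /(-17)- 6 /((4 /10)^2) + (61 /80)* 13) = -19889925977512 /2276505699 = -8737.04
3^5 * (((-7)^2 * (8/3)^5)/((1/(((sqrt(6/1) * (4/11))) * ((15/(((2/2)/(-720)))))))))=-15445881614.03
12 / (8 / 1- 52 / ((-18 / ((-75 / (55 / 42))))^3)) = -0.01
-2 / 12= -1 / 6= -0.17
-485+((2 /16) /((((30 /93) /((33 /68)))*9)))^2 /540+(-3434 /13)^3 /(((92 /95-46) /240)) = 22131782501495532636691541 /225296090413056000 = 98234205.76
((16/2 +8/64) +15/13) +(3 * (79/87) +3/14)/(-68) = 1657353/179452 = 9.24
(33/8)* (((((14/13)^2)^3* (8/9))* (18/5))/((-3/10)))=-331299584/4826809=-68.64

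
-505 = -505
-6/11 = -0.55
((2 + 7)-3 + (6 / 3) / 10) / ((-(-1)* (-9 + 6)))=-31 / 15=-2.07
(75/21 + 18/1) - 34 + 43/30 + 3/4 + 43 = 13757/420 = 32.75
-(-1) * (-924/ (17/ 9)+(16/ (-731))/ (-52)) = -4648640/ 9503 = -489.18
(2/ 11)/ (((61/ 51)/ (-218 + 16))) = -20604/ 671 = -30.71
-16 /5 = -3.20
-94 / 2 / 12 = -3.92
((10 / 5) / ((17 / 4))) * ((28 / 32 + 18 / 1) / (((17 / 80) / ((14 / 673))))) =169120 / 194497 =0.87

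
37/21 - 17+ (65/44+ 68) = 50117/924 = 54.24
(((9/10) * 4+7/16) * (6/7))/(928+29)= 323/89320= 0.00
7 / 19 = 0.37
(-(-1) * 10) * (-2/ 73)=-20/ 73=-0.27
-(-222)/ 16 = 111/ 8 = 13.88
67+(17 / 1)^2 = 356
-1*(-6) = 6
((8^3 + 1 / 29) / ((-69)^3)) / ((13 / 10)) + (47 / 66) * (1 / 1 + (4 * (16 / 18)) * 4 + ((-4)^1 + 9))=19616790253 / 1362326823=14.40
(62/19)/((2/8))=248/19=13.05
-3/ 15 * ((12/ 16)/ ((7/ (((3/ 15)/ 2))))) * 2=-3/ 700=-0.00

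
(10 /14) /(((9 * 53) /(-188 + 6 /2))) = -925 /3339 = -0.28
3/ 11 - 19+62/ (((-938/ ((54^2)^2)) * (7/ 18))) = -52192434026/ 36113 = -1445253.34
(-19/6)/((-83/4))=38/249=0.15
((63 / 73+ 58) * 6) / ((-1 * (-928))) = 12891 / 33872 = 0.38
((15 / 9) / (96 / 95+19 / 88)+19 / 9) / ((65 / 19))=6083933 / 5998005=1.01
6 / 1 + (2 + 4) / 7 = 48 / 7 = 6.86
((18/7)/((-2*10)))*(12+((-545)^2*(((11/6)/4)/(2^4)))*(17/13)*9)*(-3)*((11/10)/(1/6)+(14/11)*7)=3838139019783/6406400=599110.11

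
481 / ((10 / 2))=481 / 5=96.20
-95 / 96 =-0.99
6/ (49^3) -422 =-49647872/ 117649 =-422.00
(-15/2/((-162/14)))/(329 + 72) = 35/21654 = 0.00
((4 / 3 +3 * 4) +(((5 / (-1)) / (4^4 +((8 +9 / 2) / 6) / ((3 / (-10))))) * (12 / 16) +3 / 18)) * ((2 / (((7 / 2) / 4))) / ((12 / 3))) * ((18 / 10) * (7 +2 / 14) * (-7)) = -21763080 / 31381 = -693.51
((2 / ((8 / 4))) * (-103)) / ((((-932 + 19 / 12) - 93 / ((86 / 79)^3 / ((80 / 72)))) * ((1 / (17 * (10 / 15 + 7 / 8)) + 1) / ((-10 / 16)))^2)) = 9719974756983 / 263109144275392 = 0.04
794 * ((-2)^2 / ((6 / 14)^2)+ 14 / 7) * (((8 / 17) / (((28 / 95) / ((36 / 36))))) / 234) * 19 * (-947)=-290443365860 / 125307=-2317854.28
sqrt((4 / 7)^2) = 4 / 7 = 0.57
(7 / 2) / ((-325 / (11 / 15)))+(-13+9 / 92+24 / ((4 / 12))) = 26501833 / 448500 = 59.09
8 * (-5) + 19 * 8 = 112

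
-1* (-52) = 52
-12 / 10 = -6 / 5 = -1.20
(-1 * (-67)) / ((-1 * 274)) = -67 / 274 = -0.24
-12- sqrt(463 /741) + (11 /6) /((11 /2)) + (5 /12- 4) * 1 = -61 /4- sqrt(343083) /741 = -16.04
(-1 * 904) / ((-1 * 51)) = 904 / 51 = 17.73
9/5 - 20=-91/5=-18.20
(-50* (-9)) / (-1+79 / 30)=13500 / 49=275.51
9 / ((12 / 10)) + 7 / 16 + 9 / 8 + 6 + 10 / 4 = 281 / 16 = 17.56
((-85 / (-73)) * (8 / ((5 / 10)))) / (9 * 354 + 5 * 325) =80 / 20659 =0.00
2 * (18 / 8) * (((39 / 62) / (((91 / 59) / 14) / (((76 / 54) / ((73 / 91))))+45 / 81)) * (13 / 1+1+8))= 545350806 / 5415049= 100.71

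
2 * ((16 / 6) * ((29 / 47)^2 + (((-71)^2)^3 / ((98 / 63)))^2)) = 11744672492400478781755090900 / 324723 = 36168280326310359234655.66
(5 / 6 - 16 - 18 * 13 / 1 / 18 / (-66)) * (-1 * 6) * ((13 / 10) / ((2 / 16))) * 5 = 51376 / 11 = 4670.55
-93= -93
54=54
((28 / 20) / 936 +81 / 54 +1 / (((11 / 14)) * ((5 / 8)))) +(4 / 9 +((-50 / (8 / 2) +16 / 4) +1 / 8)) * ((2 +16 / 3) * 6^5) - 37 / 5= -452235.86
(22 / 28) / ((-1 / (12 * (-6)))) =56.57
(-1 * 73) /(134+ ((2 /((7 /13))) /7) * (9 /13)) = -3577 /6584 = -0.54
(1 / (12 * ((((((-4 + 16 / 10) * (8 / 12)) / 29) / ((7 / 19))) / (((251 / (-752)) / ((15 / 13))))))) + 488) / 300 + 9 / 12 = 2934617461 / 1234483200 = 2.38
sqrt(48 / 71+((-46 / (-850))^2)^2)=sqrt(111188741928481) / 12824375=0.82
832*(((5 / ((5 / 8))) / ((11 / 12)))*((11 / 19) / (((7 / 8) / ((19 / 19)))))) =638976 / 133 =4804.33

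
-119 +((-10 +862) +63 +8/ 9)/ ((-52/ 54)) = -27823/ 26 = -1070.12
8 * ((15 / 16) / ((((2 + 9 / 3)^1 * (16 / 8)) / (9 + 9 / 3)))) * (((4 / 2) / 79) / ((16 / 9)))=81 / 632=0.13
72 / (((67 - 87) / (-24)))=432 / 5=86.40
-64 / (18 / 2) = -7.11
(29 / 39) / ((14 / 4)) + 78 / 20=11227 / 2730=4.11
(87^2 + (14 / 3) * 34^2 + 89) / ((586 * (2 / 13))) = 254527 / 1758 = 144.78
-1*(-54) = 54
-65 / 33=-1.97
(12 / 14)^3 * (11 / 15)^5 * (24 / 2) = 5153632 / 3215625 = 1.60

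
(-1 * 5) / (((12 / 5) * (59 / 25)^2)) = -15625 / 41772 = -0.37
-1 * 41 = -41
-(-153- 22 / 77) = 1073 / 7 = 153.29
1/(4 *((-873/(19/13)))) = -19/45396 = -0.00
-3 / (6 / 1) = -1 / 2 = -0.50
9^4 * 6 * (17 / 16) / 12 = 3485.53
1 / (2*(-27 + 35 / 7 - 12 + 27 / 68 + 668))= 34 / 43139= 0.00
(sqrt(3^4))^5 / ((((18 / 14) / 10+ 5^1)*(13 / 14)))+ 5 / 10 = 115740707 / 9334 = 12399.90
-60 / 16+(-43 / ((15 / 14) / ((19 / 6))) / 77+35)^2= 1086380881 / 980100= 1108.44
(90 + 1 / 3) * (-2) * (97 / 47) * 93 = -1629794 / 47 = -34676.47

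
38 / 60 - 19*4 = -2261 / 30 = -75.37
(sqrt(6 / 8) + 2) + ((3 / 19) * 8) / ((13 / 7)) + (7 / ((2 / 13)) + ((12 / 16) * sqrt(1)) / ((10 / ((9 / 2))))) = sqrt(3) / 2 + 958709 / 19760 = 49.38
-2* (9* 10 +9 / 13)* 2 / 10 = -2358 / 65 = -36.28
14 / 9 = 1.56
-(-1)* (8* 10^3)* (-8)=-64000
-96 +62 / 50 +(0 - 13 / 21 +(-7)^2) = -24349 / 525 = -46.38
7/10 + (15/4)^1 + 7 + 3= 14.45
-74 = -74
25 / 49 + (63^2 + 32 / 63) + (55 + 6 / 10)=8876488 / 2205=4025.62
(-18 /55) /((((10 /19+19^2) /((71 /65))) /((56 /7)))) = -194256 /24556675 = -0.01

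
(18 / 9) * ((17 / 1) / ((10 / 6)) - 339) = -3288 / 5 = -657.60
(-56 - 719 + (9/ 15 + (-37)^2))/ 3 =991/ 5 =198.20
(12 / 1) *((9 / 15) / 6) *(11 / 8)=33 / 20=1.65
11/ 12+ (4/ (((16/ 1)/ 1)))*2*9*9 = 497/ 12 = 41.42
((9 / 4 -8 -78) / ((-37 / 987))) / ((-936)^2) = 110215 / 43220736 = 0.00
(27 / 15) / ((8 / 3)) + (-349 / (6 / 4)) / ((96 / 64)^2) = -110951 / 1080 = -102.73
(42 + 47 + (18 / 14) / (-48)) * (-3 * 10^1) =-149475 / 56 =-2669.20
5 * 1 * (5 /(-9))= -25 /9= -2.78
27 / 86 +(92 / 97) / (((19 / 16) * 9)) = 574441 / 1426482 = 0.40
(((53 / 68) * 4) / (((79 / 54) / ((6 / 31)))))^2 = 294877584 / 1733306689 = 0.17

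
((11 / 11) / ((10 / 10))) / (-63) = -1 / 63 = -0.02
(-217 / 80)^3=-10218313 / 512000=-19.96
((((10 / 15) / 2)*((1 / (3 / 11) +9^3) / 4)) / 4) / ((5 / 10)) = 1099 / 36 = 30.53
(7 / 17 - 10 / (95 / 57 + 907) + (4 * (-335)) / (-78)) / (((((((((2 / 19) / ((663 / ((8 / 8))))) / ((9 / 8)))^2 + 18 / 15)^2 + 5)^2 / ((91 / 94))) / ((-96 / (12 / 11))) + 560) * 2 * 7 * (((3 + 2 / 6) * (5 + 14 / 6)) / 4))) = 19130389082762812518797051494771394473338399699000 / 52090361030964667472519804464952044112338979719063459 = 0.00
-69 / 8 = -8.62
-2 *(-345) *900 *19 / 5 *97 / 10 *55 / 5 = 251790660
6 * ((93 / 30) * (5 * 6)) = 558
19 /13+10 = 149 /13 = 11.46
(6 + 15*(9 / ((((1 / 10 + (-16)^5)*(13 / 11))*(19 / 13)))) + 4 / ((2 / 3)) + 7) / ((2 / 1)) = 9.50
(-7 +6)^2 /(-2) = -1 /2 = -0.50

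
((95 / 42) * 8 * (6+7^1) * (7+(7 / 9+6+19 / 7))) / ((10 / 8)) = 4106128 / 1323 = 3103.65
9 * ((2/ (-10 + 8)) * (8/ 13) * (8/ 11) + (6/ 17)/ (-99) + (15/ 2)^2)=4883295/ 9724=502.19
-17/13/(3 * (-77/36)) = 0.20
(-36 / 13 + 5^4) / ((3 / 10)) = 80890 / 39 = 2074.10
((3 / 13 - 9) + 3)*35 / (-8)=25.24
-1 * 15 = -15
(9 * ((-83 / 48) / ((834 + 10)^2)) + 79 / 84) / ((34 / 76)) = 4276765993 / 2034431616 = 2.10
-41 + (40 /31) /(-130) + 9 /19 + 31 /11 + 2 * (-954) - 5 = -164303130 /84227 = -1950.72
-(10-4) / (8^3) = -3 / 256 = -0.01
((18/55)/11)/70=9/21175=0.00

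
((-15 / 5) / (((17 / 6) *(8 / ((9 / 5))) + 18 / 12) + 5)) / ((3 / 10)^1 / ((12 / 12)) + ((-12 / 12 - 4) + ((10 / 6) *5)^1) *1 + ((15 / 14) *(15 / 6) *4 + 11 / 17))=-0.01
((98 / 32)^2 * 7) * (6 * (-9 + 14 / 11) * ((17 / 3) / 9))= -24286115 / 12672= -1916.52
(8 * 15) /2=60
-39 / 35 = -1.11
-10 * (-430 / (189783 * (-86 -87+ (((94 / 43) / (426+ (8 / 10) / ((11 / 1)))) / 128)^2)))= -17883732528534323200 / 136550445349910779980441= -0.00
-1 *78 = -78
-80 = -80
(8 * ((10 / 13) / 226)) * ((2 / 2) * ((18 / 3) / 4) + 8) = 380 / 1469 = 0.26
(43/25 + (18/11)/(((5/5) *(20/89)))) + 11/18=23792/2475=9.61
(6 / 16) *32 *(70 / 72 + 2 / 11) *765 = 116535 / 11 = 10594.09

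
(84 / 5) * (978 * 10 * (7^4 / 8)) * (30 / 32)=46229754.38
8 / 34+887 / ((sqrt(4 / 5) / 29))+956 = 16256 / 17+25723 * sqrt(5) / 2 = 29715.42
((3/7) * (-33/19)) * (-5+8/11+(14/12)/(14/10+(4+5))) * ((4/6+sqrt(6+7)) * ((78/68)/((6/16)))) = 14279/2261+42837 * sqrt(13)/4522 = 40.47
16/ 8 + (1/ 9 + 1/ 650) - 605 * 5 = -17683891/ 5850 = -3022.89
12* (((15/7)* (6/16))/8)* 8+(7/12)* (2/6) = 2479/252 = 9.84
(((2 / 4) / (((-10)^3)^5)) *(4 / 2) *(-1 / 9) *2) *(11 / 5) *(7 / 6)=77 / 135000000000000000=0.00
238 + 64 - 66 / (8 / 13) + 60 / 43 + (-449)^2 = 34709109 / 172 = 201797.15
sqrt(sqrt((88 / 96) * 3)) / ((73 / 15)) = 15 * 11^(1 / 4) * sqrt(2) / 146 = 0.26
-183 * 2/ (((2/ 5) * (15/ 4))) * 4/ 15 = -976/ 15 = -65.07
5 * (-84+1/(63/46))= -26230/63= -416.35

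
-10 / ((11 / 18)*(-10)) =18 / 11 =1.64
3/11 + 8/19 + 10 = 10.69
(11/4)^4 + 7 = 16433/256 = 64.19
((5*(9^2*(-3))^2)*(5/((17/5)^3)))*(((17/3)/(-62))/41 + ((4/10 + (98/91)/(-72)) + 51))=36862129670625/19100588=1929895.02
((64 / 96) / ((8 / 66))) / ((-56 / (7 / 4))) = -0.17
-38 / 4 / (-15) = 19 / 30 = 0.63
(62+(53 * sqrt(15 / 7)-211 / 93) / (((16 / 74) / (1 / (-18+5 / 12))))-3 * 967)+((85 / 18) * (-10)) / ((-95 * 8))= -120368369 / 42408-5883 * sqrt(105) / 2954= -2858.75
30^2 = 900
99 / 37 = 2.68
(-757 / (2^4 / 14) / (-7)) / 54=757 / 432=1.75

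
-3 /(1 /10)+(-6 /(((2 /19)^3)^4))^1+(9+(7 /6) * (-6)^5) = -6639944775820947 /2048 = -3242160535068.82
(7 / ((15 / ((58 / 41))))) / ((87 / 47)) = 658 / 1845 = 0.36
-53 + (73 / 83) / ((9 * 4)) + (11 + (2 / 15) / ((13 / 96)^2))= -87624163 / 2524860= -34.70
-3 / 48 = -1 / 16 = -0.06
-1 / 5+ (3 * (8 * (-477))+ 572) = -54381 / 5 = -10876.20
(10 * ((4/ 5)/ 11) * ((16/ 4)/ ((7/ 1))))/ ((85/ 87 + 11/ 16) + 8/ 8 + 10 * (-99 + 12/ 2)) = -44544/ 99395527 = -0.00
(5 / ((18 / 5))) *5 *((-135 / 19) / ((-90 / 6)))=125 / 38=3.29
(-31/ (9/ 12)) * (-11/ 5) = 1364/ 15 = 90.93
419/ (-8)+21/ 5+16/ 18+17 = -10903/ 360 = -30.29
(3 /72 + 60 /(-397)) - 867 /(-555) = 2560637 /1762680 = 1.45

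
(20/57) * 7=140/57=2.46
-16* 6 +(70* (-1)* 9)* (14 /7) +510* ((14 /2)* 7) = 23634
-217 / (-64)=217 / 64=3.39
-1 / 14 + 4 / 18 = 19 / 126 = 0.15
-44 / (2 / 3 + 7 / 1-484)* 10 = 1320 / 1429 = 0.92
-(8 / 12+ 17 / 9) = -2.56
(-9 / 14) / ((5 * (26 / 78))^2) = -81 / 350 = -0.23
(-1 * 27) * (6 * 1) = -162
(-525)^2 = 275625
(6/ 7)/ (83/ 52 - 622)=-312/ 225827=-0.00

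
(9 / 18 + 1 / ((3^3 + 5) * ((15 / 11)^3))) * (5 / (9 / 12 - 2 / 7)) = 387317 / 70200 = 5.52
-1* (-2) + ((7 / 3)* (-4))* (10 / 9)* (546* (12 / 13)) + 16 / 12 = -15670 / 3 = -5223.33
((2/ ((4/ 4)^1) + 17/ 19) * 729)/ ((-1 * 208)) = -40095/ 3952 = -10.15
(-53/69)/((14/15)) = -265/322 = -0.82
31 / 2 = 15.50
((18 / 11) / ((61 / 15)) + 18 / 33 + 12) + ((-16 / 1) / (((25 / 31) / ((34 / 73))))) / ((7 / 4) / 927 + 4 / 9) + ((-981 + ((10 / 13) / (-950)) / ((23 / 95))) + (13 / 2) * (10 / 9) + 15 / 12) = -21385043215512653 / 21815093371500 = -980.29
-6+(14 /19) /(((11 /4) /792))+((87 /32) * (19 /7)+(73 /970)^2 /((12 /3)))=213830116289 /1001117600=213.59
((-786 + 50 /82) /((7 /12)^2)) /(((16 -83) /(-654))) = -3032561376 /134603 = -22529.67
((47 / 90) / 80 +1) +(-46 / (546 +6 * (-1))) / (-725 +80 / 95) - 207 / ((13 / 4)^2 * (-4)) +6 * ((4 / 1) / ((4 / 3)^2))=974685611851 / 50225853600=19.41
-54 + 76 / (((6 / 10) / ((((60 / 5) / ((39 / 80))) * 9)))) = 364098 / 13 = 28007.54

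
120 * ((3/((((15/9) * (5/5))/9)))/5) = 1944/5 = 388.80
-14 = -14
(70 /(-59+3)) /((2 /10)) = -25 /4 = -6.25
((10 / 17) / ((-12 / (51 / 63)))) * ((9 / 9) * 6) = -0.24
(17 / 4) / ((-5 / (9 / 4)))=-153 / 80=-1.91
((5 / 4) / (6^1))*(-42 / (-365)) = 7 / 292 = 0.02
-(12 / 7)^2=-144 / 49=-2.94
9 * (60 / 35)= 108 / 7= 15.43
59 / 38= 1.55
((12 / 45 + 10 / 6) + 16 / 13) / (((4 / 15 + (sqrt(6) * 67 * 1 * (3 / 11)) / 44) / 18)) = -5203294272 / 330156151 + 8103270780 * sqrt(6) / 330156151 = 44.36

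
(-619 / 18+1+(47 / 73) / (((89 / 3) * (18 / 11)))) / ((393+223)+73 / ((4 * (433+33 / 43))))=-145602958384 / 2687516554491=-0.05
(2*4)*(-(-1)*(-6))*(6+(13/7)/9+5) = -11296/21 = -537.90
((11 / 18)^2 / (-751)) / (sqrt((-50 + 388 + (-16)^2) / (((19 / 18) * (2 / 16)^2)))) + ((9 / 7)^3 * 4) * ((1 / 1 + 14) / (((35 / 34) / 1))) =297432 / 2401 - 11 * sqrt(627) / 105115968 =123.88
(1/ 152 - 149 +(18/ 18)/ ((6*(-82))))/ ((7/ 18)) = -8356857/ 21812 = -383.13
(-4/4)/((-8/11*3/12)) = 11/2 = 5.50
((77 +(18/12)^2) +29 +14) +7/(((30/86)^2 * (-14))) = 106327/900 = 118.14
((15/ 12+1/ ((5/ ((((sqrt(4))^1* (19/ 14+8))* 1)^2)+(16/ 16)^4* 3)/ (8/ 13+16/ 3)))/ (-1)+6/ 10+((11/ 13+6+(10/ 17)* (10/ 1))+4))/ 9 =604675103/ 385826220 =1.57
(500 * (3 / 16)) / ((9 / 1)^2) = 125 / 108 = 1.16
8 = 8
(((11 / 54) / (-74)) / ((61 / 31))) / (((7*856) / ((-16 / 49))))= 341 / 4473044478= 0.00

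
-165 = -165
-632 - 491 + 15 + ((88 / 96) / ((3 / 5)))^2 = -1432943 / 1296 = -1105.67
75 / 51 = 25 / 17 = 1.47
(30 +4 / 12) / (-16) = -91 / 48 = -1.90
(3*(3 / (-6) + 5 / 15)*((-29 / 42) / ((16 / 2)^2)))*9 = 87 / 1792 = 0.05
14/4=7/2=3.50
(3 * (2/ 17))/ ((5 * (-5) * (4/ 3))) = -9/ 850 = -0.01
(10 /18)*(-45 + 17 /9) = -1940 /81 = -23.95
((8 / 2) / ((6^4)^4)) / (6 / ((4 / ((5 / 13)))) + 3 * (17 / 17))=13 / 32795402674176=0.00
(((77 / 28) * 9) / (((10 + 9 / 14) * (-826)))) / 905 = -99 / 31823420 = -0.00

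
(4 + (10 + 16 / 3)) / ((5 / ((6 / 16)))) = 29 / 20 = 1.45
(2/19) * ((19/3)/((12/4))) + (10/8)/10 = 25/72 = 0.35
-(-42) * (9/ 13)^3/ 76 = 15309/ 83486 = 0.18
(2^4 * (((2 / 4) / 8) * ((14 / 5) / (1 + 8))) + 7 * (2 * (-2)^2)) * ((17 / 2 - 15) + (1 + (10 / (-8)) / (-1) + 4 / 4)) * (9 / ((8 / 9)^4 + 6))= -248.65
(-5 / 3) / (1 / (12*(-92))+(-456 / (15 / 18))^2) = -46000 / 8264208359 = -0.00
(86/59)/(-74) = -43/2183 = -0.02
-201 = -201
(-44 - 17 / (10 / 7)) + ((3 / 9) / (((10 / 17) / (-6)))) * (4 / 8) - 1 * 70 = -638 / 5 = -127.60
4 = 4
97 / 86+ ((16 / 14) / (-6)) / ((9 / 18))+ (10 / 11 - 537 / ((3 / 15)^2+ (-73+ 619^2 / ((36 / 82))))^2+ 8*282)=6916811193878978232998155 / 3063713450794637120634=2257.66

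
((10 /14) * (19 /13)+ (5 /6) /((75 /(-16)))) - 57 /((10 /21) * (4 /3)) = -2912653 /32760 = -88.91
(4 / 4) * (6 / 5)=6 / 5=1.20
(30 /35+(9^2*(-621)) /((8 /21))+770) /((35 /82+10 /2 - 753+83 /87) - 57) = 26221298793 /160524532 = 163.35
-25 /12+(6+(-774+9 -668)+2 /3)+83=-16145 /12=-1345.42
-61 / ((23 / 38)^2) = -88084 / 529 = -166.51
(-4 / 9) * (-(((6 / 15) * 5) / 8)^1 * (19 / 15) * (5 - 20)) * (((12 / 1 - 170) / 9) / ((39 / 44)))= 132088 / 3159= 41.81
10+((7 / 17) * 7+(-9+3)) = 117 / 17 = 6.88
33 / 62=0.53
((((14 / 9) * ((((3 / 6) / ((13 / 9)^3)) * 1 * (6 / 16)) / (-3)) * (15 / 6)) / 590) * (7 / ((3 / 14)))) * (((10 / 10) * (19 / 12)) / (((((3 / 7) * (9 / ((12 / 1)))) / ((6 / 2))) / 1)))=-136857 / 2073968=-0.07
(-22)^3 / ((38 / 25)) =-7005.26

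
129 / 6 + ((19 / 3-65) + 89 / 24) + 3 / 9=-265 / 8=-33.12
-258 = -258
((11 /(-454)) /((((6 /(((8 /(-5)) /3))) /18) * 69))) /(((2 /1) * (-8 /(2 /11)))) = -0.00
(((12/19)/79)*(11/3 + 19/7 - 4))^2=40000/110397049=0.00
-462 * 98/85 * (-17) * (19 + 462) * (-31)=-675110436/5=-135022087.20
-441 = -441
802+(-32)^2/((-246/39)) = 26226/41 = 639.66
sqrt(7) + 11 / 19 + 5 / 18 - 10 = -3127 / 342 + sqrt(7) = -6.50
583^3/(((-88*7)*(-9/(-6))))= -18014117/84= -214453.77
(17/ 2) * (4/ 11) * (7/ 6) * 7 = 833/ 33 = 25.24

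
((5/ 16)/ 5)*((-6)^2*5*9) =405/ 4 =101.25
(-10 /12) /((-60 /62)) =31 /36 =0.86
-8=-8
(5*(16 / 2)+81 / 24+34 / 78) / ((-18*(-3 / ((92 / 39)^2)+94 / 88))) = -79539911 / 17289909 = -4.60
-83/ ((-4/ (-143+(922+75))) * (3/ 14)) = 248087/ 3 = 82695.67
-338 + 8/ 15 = -5062/ 15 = -337.47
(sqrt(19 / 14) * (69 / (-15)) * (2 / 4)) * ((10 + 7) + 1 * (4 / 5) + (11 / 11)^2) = -1081 * sqrt(266) / 350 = -50.37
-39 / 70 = -0.56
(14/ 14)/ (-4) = -1/ 4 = -0.25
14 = 14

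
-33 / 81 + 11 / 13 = 154 / 351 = 0.44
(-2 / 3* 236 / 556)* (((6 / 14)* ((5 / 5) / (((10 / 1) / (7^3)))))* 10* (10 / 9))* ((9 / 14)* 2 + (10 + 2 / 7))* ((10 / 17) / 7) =-44.94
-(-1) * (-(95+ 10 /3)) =-98.33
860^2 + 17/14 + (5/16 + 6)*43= 82865737/112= 739872.65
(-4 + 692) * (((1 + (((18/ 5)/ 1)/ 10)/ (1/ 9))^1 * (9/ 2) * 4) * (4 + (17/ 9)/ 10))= 27493856/ 125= 219950.85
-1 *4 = -4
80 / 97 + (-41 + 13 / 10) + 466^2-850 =209779111 / 970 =216267.12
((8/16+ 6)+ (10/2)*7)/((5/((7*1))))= 581/10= 58.10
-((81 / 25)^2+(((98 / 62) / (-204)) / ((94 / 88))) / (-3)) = -1462921556 / 139325625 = -10.50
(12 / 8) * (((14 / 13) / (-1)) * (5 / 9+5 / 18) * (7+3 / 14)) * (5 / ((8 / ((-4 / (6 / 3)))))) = 2525 / 208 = 12.14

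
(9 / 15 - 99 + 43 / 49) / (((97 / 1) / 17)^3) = -117386309 / 223604885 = -0.52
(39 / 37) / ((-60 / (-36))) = 117 / 185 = 0.63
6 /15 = 0.40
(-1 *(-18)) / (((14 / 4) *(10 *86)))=9 / 1505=0.01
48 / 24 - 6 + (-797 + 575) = -226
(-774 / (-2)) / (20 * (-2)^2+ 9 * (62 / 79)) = 30573 / 6878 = 4.45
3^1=3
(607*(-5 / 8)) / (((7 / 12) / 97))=-883185 / 14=-63084.64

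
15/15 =1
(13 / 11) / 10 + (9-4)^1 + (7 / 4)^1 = 1511 / 220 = 6.87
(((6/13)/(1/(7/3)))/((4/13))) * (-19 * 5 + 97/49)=-2279/7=-325.57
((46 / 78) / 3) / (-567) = -23 / 66339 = -0.00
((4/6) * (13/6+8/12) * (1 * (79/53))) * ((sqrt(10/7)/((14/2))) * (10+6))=21488 * sqrt(70)/23373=7.69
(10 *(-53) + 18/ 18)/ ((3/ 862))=-455998/ 3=-151999.33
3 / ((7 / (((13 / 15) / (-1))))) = -13 / 35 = -0.37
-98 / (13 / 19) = -143.23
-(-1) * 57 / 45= 19 / 15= 1.27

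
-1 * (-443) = 443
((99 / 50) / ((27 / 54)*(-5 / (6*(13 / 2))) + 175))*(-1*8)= -30888 / 341125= -0.09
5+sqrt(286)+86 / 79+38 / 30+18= sqrt(286)+30046 / 1185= 42.27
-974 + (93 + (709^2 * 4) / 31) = 1983413 / 31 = 63981.06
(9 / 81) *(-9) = -1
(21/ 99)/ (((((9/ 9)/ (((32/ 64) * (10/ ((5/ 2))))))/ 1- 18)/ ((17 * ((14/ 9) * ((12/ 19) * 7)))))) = -13328/ 9405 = -1.42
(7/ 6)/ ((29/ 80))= 280/ 87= 3.22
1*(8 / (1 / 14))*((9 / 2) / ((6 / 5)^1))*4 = 1680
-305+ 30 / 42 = -2130 / 7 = -304.29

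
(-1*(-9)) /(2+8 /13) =117 /34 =3.44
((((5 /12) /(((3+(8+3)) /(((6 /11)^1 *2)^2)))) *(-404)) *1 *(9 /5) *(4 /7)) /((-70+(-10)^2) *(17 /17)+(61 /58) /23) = -116410176 /237640249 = -0.49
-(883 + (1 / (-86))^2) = -6530669 / 7396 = -883.00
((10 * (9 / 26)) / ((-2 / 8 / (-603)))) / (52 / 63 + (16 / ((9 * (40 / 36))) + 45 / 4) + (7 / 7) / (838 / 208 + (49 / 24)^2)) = 8394490112400 / 13872181583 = 605.13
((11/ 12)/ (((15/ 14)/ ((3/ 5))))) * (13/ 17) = 1001/ 2550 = 0.39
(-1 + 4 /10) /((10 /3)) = -9 /50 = -0.18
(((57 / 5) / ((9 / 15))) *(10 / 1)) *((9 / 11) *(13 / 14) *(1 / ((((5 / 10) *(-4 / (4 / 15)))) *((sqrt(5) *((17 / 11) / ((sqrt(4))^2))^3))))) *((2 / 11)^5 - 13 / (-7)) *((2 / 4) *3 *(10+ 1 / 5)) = -893704473792 *sqrt(5) / 471207275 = -4240.99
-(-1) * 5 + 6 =11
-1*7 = -7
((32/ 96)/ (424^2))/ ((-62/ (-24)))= 1/ 1393264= 0.00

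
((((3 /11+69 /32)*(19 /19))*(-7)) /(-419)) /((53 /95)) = 568575 /7816864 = 0.07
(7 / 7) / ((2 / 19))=19 / 2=9.50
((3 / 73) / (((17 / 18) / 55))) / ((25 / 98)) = 58212 / 6205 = 9.38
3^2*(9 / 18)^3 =9 / 8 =1.12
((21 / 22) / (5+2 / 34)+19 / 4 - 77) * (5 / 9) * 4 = -681700 / 4257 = -160.14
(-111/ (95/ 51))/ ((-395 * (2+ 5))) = 5661/ 262675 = 0.02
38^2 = 1444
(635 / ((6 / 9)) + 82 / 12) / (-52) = -1439 / 78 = -18.45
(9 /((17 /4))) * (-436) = -15696 /17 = -923.29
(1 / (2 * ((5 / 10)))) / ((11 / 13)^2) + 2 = 411 / 121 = 3.40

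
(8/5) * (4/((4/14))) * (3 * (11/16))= 231/5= 46.20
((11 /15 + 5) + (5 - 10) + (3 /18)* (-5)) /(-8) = 1 /80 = 0.01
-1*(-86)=86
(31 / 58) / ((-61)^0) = 31 / 58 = 0.53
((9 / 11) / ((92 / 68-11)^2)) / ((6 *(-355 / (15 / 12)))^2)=289 / 95450246144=0.00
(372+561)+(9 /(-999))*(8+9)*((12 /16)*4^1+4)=103444 /111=931.93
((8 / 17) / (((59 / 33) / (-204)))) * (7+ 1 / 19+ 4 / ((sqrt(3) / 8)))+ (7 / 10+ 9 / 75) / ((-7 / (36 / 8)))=-33792 * sqrt(3) / 59 - 297572049 / 784700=-1371.24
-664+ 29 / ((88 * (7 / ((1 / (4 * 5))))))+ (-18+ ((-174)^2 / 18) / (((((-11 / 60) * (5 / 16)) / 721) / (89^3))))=-183844451622896931 / 12320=-14922439255105.27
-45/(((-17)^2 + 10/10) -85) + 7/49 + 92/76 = 6183/5453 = 1.13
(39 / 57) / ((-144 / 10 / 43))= -2795 / 1368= -2.04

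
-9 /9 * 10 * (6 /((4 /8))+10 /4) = -145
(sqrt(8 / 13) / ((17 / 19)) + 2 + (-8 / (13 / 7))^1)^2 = 297644 / 48841 - 2280 * sqrt(26) / 2873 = 2.05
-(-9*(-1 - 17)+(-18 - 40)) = -104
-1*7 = -7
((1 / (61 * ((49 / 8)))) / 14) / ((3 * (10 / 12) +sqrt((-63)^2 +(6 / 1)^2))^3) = -307744 / 3424811551399385 +618048 * sqrt(445) / 17124057756996925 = 0.00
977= 977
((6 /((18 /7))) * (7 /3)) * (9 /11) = 49 /11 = 4.45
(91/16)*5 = 455/16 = 28.44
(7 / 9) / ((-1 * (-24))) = 7 / 216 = 0.03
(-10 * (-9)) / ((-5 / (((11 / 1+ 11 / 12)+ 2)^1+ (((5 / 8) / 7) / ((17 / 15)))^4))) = -102878999052729 / 410693470208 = -250.50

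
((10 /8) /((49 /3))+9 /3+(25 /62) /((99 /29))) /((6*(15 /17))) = 32668169 /54137160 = 0.60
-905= -905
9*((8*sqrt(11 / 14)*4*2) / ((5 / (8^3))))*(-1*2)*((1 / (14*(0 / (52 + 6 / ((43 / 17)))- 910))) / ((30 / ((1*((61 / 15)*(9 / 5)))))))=2248704*sqrt(154) / 13934375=2.00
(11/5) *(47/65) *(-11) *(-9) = 51183/325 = 157.49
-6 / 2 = -3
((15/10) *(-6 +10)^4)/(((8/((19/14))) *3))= 152/7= 21.71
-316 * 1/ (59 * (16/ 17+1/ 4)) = -21488/ 4779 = -4.50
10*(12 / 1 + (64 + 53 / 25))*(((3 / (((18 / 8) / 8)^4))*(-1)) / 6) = -227540992 / 3645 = -62425.51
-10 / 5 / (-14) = 1 / 7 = 0.14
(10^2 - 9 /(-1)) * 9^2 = 8829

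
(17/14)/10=17/140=0.12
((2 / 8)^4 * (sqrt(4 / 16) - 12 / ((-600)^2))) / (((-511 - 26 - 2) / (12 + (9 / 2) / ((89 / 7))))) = -10994267 / 245611520000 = -0.00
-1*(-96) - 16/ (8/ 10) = 76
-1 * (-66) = 66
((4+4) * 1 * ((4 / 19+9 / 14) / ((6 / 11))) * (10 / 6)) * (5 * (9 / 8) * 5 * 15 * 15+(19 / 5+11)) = 633531349 / 4788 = 132316.49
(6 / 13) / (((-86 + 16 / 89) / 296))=-26344 / 16549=-1.59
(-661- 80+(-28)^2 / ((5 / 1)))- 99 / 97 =-283832 / 485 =-585.22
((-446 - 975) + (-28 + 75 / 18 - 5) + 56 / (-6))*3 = -4377.50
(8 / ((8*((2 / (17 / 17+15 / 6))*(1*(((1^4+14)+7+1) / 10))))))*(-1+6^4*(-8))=-362915 / 46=-7889.46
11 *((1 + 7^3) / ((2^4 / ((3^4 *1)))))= 19156.50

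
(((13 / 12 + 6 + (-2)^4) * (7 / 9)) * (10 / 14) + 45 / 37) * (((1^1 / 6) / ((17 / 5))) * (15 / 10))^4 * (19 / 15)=133249375 / 256319935488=0.00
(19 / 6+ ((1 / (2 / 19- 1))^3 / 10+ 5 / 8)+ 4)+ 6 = 8048707 / 589560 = 13.65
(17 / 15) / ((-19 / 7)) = -119 / 285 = -0.42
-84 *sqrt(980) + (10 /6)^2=25 /9-1176 *sqrt(5)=-2626.84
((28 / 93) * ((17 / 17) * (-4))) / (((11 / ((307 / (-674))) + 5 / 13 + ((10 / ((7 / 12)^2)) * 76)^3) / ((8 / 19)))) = -420705294464 / 9243714628419926387799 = -0.00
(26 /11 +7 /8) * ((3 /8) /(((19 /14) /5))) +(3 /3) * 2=2279 /352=6.47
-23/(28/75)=-61.61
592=592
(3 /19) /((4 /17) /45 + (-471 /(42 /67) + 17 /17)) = -32130 /152689111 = -0.00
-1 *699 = -699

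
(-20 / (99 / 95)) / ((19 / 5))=-5.05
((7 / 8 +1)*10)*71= 5325 / 4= 1331.25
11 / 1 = 11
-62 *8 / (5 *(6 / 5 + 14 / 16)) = -47.81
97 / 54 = 1.80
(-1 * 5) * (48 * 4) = -960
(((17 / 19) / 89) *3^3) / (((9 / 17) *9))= 289 / 5073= 0.06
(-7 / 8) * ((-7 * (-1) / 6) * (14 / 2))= -343 / 48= -7.15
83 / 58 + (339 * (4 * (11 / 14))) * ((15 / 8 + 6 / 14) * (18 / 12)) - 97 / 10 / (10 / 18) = 1041708743 / 284200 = 3665.41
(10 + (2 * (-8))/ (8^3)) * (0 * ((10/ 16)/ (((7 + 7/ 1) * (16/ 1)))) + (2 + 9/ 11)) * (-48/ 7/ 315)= -0.61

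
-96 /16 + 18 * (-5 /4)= -57 /2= -28.50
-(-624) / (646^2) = 156 / 104329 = 0.00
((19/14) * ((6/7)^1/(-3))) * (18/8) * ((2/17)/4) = -171/6664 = -0.03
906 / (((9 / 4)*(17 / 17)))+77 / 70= 12113 / 30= 403.77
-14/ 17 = -0.82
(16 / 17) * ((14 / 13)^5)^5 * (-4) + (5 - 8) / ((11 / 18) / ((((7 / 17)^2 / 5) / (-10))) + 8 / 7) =-227271688111709350312852748183894593 / 9473279839828805441862930253030351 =-23.99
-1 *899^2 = -808201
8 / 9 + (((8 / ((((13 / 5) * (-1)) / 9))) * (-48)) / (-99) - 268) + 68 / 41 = -14715616 / 52767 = -278.88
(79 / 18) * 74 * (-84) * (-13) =1063972 / 3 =354657.33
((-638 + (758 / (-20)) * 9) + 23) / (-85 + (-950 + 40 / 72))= 86049 / 93100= 0.92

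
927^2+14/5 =4296659/5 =859331.80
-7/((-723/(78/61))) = 182/14701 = 0.01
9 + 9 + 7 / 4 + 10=29.75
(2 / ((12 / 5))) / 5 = 1 / 6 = 0.17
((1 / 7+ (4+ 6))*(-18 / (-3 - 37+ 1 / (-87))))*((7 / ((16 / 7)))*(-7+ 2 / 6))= -648585 / 6962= -93.16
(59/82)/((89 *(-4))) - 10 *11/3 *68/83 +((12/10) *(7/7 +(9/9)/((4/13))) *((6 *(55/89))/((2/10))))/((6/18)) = 1843438789/7268808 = 253.61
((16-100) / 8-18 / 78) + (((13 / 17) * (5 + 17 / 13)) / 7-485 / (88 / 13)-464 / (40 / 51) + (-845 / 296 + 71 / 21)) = -672.76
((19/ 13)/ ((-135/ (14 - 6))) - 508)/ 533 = -891692/ 935415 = -0.95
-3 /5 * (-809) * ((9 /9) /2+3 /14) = 2427 /7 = 346.71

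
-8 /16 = -1 /2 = -0.50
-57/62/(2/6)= -171/62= -2.76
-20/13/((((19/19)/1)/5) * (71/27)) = -2700/923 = -2.93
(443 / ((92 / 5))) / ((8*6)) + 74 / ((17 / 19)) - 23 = 4519895 / 75072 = 60.21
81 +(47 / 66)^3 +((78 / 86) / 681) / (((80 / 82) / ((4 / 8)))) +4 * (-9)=1272965122651 / 28062484560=45.36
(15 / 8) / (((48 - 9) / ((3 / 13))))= 15 / 1352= 0.01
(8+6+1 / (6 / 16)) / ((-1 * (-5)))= 10 / 3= 3.33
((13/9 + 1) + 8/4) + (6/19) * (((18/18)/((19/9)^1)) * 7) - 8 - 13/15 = -54829/16245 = -3.38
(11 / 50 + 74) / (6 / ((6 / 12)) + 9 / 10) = 5.75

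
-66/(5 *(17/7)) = -462/85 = -5.44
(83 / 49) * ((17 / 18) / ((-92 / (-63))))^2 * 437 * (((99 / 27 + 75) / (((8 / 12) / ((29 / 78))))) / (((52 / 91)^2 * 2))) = 20799.52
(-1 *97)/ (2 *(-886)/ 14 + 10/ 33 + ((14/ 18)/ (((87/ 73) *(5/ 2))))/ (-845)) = 24708759075/ 32164361494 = 0.77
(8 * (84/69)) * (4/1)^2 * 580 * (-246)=-22233266.09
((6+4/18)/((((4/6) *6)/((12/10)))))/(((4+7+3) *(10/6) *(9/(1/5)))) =2/1125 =0.00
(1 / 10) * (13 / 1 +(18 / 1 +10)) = 41 / 10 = 4.10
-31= -31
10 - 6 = 4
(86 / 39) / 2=43 / 39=1.10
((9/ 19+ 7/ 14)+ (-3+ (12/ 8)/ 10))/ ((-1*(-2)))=-0.94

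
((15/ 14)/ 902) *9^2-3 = -36669/ 12628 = -2.90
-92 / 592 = -23 / 148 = -0.16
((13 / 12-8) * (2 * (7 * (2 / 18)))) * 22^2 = -140602 / 27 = -5207.48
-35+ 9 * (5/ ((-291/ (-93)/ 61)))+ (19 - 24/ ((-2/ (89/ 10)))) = 469513/ 485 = 968.07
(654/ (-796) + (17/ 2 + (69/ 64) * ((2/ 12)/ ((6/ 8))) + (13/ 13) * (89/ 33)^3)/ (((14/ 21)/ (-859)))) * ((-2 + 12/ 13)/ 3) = 39020848393135/ 2975008608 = 13116.21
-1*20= -20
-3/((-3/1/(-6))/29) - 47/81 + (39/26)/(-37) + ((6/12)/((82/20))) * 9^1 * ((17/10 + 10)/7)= -148620229/860139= -172.79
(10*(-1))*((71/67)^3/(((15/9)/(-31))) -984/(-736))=207.97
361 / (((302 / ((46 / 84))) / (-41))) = -340423 / 12684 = -26.84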